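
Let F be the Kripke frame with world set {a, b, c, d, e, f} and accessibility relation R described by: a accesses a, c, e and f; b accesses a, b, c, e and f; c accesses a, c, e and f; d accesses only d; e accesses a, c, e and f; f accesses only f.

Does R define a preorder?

Reflexive: yes — every world is R-related to itself.
Transitive: yes — every two-step R-path is closed by a direct edge.
So R is a preorder.

Yes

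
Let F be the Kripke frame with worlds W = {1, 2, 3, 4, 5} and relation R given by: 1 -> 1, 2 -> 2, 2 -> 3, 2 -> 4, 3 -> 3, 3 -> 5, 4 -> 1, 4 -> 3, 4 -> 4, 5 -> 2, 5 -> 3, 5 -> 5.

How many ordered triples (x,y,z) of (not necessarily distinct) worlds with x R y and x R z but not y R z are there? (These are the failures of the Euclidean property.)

Enumerating: (2,3,2), (2,3,4), (2,4,2), (4,1,3), (4,1,4), (4,3,1), (4,3,4), (5,2,5), (5,3,2).

9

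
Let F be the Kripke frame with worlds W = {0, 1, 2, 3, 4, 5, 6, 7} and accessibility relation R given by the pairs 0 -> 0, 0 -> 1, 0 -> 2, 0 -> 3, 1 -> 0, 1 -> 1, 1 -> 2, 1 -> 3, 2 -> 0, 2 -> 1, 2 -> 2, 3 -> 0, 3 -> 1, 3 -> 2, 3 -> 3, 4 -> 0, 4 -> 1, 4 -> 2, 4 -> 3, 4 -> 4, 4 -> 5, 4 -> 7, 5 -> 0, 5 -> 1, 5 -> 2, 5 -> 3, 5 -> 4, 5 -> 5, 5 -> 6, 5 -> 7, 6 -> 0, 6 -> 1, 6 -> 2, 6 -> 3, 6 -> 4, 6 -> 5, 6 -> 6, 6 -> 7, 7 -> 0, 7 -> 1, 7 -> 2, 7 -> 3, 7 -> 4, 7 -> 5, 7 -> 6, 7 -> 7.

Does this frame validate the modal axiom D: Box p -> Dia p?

Yes

The schema D characterises exactly the serial frames.
Serial: yes — every world has a successor (e.g. 0 R 0).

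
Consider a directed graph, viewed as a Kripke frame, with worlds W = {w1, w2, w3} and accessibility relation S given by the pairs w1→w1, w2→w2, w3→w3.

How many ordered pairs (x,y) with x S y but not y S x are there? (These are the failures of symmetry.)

0

S is symmetric; there are no such tuples.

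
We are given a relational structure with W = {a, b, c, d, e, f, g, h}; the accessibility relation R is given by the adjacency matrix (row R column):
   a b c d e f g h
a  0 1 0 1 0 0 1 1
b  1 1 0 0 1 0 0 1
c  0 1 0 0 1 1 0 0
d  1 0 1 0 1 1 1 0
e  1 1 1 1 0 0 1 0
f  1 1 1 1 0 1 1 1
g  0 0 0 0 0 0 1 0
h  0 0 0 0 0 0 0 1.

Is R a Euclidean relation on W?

Euclidean: no — a R b and a R d, but not b R d.

No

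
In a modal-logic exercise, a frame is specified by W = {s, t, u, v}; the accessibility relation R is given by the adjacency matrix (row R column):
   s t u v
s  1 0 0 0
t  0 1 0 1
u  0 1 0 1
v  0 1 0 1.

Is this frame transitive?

Transitive: yes — every two-step R-path is closed by a direct edge.

Yes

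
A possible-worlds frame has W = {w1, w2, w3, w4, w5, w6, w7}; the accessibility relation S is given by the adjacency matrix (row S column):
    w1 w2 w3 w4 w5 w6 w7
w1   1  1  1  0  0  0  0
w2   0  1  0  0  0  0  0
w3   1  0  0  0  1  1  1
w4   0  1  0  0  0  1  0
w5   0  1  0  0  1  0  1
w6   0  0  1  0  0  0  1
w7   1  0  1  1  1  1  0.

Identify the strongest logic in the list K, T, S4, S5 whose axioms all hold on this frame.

Reflexive (axiom T): no — w3 is not related to itself.
Transitive (axiom 4): no — w1 S w3 and w3 S w5, but not w1 S w5.
Euclidean (axiom 5): no — w1 S w2 and w1 S w3, but not w2 S w3.
So F validates K; T would additionally require S to be reflexive. The strongest is K.

K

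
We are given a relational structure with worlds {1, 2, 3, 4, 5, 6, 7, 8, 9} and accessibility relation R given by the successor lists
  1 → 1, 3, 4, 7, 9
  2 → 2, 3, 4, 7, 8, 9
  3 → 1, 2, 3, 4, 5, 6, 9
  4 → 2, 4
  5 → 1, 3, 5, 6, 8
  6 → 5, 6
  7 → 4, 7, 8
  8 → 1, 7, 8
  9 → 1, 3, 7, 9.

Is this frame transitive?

No

Transitive: no — 1 R 3 and 3 R 2, but not 1 R 2.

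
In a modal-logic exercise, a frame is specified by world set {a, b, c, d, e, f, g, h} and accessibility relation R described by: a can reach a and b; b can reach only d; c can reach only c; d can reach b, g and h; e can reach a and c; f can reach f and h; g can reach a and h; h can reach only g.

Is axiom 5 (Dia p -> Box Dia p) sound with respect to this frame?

No

Axiom 5 corresponds to the accessibility relation being Euclidean.
Euclidean: no — d R b and d R g, but not b R g.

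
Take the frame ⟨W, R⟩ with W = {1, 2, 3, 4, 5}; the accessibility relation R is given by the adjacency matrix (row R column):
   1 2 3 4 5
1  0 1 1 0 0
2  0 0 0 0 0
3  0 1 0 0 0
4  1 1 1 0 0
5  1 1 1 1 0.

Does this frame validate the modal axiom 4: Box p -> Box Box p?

Yes

Axiom 4 corresponds to the accessibility relation being transitive.
Transitive: yes — every two-step R-path is closed by a direct edge.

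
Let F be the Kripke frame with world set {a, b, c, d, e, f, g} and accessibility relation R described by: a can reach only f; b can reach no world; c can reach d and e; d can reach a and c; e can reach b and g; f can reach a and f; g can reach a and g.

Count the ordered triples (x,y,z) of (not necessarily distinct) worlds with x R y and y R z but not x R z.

10

Enumerating: (a,f,a), (c,d,a), (c,d,c), (c,e,b), (c,e,g), (d,a,f), (d,c,d), (d,c,e), (e,g,a), (g,a,f).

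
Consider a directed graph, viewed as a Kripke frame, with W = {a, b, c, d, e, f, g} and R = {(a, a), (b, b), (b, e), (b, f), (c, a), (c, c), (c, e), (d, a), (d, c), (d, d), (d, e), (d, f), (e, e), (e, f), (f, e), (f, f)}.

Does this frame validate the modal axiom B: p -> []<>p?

The schema B characterises exactly the symmetric frames.
Symmetric: no — b R e but not e R b.

No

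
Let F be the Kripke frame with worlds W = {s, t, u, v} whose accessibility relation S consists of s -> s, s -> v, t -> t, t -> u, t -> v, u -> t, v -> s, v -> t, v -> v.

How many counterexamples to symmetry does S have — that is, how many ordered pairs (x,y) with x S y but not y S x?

S is symmetric; there are no such tuples.

0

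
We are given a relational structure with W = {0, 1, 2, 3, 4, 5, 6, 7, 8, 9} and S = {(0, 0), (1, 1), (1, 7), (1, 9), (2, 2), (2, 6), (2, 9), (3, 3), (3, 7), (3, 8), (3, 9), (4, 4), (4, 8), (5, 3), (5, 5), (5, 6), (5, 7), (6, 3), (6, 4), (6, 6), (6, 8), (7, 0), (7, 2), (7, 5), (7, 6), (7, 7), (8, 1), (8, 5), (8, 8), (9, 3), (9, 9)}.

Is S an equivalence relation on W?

No

Reflexive: yes — every world is S-related to itself.
Symmetric: no — 1 S 7 but not 7 S 1.
Transitive: no — 1 S 7 and 7 S 0, but not 1 S 0.
So S is not an equivalence relation.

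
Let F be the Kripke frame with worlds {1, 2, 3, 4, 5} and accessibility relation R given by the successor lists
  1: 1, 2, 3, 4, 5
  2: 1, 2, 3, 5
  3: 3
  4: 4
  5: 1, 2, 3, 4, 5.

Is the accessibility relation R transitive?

Transitive: no — 2 R 1 and 1 R 4, but not 2 R 4.

No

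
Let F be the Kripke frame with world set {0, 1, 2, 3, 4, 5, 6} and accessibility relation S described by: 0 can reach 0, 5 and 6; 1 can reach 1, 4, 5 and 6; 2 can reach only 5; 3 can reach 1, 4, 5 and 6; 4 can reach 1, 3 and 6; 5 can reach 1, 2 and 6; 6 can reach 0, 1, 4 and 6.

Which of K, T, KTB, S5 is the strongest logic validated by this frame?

K

Reflexive (axiom T): no — 2 is not related to itself.
Symmetric (axiom B): no — 0 S 5 but not 5 S 0.
Euclidean (axiom 5): no — 0 S 6 and 0 S 5, but not 6 S 5.
So F validates K; T would additionally require S to be reflexive. The strongest is K.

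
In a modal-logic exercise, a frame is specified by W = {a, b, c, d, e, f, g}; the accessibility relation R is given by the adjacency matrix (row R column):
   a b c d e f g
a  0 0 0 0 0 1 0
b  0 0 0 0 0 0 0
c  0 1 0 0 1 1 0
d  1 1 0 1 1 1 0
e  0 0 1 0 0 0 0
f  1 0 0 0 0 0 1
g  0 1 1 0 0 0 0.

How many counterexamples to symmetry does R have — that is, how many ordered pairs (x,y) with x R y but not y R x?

9

Enumerating: (c,b), (c,f), (d,a), (d,b), (d,e), (d,f), (f,g), (g,b), (g,c).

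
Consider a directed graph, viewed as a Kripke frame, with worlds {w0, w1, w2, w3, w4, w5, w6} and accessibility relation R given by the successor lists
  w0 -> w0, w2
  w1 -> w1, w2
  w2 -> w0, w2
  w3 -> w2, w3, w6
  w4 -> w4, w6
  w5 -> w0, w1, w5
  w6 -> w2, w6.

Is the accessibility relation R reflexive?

Reflexive: yes — every world is R-related to itself.

Yes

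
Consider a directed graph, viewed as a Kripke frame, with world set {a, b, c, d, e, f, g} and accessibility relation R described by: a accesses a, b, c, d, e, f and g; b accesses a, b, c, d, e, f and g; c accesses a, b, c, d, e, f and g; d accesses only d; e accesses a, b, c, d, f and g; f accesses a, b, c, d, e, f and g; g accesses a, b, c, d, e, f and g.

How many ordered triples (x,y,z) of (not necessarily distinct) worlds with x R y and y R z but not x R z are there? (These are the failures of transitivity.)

Enumerating: (e,a,e), (e,b,e), (e,c,e), (e,f,e), (e,g,e).

5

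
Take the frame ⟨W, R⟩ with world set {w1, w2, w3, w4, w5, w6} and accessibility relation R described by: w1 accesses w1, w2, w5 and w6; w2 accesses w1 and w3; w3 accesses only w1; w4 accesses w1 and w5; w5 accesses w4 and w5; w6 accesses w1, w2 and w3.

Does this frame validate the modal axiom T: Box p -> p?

No

Axiom T corresponds to the accessibility relation being reflexive.
Reflexive: no — w2 is not related to itself.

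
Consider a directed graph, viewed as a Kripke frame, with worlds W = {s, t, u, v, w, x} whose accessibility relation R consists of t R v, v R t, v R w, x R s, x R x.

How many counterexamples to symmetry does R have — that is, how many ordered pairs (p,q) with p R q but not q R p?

Enumerating: (v,w), (x,s).

2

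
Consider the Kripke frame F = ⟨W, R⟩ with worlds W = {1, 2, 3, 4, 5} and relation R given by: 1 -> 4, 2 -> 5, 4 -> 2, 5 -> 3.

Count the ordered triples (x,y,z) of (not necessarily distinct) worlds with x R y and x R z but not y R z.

Enumerating: (1,4,4), (2,5,5), (4,2,2), (5,3,3).

4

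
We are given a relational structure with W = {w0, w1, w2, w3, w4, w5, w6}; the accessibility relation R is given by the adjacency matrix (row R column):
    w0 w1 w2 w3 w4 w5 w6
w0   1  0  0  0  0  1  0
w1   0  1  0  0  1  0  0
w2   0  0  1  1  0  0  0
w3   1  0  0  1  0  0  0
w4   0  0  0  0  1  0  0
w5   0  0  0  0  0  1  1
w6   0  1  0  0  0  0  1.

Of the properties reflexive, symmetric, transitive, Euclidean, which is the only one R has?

reflexive

Reflexive: yes — every world is R-related to itself.
Symmetric: no — w0 R w5 but not w5 R w0.
Transitive: no — w0 R w5 and w5 R w6, but not w0 R w6.
Euclidean: no — w0 R w5 and w0 R w0, but not w5 R w0.
Only reflexive holds.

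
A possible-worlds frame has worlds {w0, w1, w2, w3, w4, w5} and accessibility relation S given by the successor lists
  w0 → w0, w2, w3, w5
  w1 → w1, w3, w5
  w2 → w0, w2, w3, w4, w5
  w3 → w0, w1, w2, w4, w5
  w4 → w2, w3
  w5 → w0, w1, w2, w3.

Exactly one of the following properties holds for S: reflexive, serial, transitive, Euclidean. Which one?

Reflexive: no — w3 is not related to itself.
Serial: yes — every world has a successor (e.g. w0 S w0).
Transitive: no — w0 S w2 and w2 S w4, but not w0 S w4.
Euclidean: no — w2 S w0 and w2 S w4, but not w0 S w4.
Only serial holds.

serial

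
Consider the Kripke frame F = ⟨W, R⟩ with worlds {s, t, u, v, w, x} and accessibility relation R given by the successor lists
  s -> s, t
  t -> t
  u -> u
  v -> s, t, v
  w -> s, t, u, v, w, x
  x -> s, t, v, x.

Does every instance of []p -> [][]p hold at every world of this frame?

Yes

Axiom 4 corresponds to the accessibility relation being transitive.
Transitive: yes — every two-step R-path is closed by a direct edge.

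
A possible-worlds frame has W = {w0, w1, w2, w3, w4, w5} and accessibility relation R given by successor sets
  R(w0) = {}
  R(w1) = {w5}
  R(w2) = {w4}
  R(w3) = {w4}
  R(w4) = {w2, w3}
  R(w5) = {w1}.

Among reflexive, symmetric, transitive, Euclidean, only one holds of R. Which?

Reflexive: no — w0 is not related to itself.
Symmetric: yes — every pair in R has its reverse in R.
Transitive: no — w2 R w4 and w4 R w3, but not w2 R w3.
Euclidean: no — w4 R w2 and w4 R w3, but not w2 R w3.
Only symmetric holds.

symmetric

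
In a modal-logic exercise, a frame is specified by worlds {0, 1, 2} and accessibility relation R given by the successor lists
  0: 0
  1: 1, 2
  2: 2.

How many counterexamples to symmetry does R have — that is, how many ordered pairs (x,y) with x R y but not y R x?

Enumerating: (1,2).

1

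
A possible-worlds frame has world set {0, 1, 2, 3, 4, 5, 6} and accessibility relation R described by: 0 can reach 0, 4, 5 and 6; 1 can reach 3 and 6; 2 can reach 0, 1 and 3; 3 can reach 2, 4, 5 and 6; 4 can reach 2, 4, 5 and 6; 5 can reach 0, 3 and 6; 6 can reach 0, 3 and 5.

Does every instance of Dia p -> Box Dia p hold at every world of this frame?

No

By correspondence theory, 5 is valid on a frame iff R is Euclidean.
Euclidean: no — 0 R 5 and 0 R 4, but not 5 R 4.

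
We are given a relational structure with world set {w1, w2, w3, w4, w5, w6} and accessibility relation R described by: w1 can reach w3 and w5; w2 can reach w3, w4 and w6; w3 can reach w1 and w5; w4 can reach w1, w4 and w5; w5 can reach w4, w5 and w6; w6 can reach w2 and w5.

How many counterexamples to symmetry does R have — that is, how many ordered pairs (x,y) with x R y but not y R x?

5

Enumerating: (w1,w5), (w2,w3), (w2,w4), (w3,w5), (w4,w1).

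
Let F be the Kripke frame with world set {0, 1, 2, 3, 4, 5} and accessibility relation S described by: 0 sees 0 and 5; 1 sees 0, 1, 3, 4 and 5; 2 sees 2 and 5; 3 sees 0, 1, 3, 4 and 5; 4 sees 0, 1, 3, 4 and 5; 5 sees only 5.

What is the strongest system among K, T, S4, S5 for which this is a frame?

S4

Reflexive (axiom T): yes — every world is S-related to itself.
Transitive (axiom 4): yes — every two-step S-path is closed by a direct edge.
Euclidean (axiom 5): no — 1 S 0 and 1 S 3, but not 0 S 3.
So F validates K, T, S4; S5 would additionally require S to be Euclidean. The strongest is S4.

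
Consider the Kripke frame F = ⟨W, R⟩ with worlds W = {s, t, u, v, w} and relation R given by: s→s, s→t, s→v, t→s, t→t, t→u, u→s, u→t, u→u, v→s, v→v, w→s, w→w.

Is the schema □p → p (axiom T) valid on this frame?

Yes

The schema T characterises exactly the reflexive frames.
Reflexive: yes — every world is R-related to itself.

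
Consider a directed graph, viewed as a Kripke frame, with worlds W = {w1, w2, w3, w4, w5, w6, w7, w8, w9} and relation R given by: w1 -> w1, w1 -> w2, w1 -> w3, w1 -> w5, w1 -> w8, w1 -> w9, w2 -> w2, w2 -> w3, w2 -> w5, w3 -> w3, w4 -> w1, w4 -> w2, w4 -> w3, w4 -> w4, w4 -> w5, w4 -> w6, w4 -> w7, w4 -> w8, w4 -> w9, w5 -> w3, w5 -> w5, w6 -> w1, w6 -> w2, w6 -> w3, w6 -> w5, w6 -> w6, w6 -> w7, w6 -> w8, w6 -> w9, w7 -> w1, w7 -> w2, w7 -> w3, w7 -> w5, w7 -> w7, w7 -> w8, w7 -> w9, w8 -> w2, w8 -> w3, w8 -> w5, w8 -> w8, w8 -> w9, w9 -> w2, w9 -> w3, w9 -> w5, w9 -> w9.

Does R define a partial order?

Reflexive: yes — every world is R-related to itself.
Transitive: yes — every two-step R-path is closed by a direct edge.
Antisymmetric: yes — no distinct pair is related both ways.
So R is a partial order.

Yes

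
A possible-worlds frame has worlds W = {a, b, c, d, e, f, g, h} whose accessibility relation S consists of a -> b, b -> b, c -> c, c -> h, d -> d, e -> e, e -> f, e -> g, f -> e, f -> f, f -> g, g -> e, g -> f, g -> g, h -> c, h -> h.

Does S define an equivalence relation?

No

Reflexive: no — a is not related to itself.
Symmetric: no — a S b but not b S a.
Transitive: yes — every two-step S-path is closed by a direct edge.
So S is not an equivalence relation.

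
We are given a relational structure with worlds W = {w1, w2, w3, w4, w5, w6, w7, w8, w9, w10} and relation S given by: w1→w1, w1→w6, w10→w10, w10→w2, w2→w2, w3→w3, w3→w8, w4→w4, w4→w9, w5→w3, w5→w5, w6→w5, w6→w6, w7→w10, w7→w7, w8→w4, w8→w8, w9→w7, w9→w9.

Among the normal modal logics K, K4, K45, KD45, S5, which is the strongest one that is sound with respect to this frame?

K

Transitive (axiom 4): no — w1 S w6 and w6 S w5, but not w1 S w5.
Euclidean (axiom 5): no — w1 S w6 and w1 S w1, but not w6 S w1.
Serial (axiom D): yes — every world has a successor (e.g. w1 S w1).
Reflexive (axiom T): yes — every world is S-related to itself.
So F validates K; K4 would additionally require S to be transitive. The strongest is K.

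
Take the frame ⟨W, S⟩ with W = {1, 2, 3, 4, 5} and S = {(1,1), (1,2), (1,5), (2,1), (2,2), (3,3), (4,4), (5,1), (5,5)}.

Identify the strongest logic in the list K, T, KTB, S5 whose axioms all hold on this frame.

KTB

Reflexive (axiom T): yes — every world is S-related to itself.
Symmetric (axiom B): yes — every pair in S has its reverse in S.
Euclidean (axiom 5): no — 1 S 2 and 1 S 5, but not 2 S 5.
So F validates K, T, KTB; S5 would additionally require S to be Euclidean. The strongest is KTB.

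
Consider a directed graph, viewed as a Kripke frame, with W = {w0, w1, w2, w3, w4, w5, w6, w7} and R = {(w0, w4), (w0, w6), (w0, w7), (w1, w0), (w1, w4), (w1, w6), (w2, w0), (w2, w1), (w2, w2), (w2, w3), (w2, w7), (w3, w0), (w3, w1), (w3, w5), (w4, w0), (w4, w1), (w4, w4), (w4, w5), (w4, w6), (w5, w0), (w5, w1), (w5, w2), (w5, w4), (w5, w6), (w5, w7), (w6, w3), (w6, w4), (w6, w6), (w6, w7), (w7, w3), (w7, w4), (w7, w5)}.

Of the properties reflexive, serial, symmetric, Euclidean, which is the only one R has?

serial

Reflexive: no — w0 is not related to itself.
Serial: yes — every world has a successor (e.g. w0 R w4).
Symmetric: no — w0 R w6 but not w6 R w0.
Euclidean: no — w0 R w4 and w0 R w7, but not w4 R w7.
Only serial holds.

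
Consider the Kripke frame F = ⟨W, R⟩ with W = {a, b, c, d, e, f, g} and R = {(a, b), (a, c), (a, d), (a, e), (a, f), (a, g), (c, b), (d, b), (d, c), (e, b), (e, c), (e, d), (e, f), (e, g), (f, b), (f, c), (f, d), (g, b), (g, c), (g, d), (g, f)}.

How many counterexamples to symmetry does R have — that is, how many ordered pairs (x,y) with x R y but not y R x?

21

Enumerating: (a,b), (a,c), (a,d), (a,e), (a,f), (a,g), (c,b), (d,b), (d,c), (e,b), (e,c), (e,d), … and 9 more.
Total: 21.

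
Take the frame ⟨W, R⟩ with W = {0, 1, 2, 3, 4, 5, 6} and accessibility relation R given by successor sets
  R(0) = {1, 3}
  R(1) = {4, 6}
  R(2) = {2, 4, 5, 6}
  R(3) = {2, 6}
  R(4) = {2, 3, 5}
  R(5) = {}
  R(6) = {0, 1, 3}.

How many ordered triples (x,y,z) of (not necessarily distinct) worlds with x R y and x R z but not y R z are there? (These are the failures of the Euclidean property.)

Enumerating: (0,1,1), (0,1,3), (0,3,1), (0,3,3), (1,4,4), (1,4,6), (1,6,4), (1,6,6), (2,4,4), (2,4,6), (2,5,2), (2,5,4), … and 21 more.
Total: 33.

33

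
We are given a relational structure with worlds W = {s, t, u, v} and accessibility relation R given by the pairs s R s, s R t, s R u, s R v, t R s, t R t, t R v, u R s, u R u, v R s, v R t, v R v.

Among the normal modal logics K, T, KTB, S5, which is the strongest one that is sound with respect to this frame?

KTB

Reflexive (axiom T): yes — every world is R-related to itself.
Symmetric (axiom B): yes — every pair in R has its reverse in R.
Euclidean (axiom 5): no — s R t and s R u, but not t R u.
So F validates K, T, KTB; S5 would additionally require R to be Euclidean. The strongest is KTB.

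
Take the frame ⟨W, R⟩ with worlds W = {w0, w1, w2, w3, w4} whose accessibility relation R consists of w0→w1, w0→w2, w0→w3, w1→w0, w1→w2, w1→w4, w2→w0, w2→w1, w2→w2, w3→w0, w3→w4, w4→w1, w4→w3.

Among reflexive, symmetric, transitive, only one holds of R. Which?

Reflexive: no — w0 is not related to itself.
Symmetric: yes — every pair in R has its reverse in R.
Transitive: no — w0 R w1 and w1 R w4, but not w0 R w4.
Only symmetric holds.

symmetric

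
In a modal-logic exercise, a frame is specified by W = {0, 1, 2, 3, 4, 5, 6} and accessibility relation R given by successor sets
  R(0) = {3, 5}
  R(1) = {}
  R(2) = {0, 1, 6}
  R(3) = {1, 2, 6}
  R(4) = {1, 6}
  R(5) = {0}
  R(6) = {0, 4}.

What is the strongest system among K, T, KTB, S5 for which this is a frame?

Reflexive (axiom T): no — 0 is not related to itself.
Symmetric (axiom B): no — 0 R 3 but not 3 R 0.
Euclidean (axiom 5): no — 0 R 3 and 0 R 5, but not 3 R 5.
So F validates K; T would additionally require R to be reflexive. The strongest is K.

K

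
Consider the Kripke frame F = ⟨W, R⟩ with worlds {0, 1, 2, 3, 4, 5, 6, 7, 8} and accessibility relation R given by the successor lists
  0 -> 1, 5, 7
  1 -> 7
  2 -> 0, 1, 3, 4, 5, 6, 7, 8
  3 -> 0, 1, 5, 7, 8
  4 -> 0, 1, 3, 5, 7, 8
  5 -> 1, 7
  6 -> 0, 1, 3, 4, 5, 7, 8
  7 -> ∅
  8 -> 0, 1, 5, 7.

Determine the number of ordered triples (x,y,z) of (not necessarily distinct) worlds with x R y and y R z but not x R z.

R is transitive; there are no such tuples.

0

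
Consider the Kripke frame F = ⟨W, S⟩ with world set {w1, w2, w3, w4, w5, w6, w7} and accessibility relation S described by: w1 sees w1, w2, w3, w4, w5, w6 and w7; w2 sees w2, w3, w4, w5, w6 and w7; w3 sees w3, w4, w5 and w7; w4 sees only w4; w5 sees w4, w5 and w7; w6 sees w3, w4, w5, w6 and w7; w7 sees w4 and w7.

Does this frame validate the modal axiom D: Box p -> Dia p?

Yes

The schema D characterises exactly the serial frames.
Serial: yes — every world has a successor (e.g. w1 S w1).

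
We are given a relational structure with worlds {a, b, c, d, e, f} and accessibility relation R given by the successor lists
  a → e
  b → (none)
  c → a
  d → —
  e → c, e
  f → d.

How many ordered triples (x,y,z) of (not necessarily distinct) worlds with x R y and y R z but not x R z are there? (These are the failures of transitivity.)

Enumerating: (a,e,c), (c,a,e), (e,c,a).

3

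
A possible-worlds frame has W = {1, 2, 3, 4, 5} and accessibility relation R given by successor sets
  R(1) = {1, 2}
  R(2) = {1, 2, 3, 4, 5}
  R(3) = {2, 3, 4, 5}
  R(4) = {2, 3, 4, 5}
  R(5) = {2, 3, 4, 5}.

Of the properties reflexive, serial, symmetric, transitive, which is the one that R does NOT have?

Reflexive: yes — every world is R-related to itself.
Serial: yes — every world has a successor (e.g. 1 R 1).
Symmetric: yes — every pair in R has its reverse in R.
Transitive: no — 1 R 2 and 2 R 3, but not 1 R 3.
Only transitive fails.

transitive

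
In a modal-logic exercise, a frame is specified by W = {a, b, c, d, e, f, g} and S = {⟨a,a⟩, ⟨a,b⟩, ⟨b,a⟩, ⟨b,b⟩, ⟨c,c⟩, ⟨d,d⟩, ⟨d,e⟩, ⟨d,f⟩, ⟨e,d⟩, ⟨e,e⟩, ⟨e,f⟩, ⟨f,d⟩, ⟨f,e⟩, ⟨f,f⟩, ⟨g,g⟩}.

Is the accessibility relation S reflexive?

Reflexive: yes — every world is S-related to itself.

Yes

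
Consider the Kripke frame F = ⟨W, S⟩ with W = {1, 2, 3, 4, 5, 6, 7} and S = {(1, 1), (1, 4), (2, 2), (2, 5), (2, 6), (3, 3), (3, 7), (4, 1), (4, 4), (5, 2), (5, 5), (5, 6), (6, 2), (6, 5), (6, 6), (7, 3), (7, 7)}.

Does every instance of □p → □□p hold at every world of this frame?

By correspondence theory, 4 is valid on a frame iff S is transitive.
Transitive: yes — every two-step S-path is closed by a direct edge.

Yes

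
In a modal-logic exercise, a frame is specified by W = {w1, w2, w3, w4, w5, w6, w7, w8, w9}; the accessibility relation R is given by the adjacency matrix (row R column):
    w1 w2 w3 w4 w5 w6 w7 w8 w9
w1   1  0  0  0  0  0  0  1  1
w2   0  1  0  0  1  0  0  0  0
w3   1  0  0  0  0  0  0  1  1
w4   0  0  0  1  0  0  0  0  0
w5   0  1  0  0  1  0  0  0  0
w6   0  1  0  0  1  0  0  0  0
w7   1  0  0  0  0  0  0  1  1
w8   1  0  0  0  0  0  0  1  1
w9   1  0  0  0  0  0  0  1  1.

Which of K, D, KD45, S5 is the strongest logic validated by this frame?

Serial (axiom D): yes — every world has a successor (e.g. w1 R w1).
Transitive (axiom 4): yes — every two-step R-path is closed by a direct edge.
Euclidean (axiom 5): yes — any two successors of a common world are R-related.
Reflexive (axiom T): no — w3 is not related to itself.
So F validates K, D, KD45; S5 would additionally require R to be reflexive. The strongest is KD45.

KD45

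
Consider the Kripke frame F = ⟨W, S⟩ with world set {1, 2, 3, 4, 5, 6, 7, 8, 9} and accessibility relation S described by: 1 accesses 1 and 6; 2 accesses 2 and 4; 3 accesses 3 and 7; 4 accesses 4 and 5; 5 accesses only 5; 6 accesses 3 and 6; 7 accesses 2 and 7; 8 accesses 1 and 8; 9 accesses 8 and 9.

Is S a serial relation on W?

Yes

Serial: yes — every world has a successor (e.g. 1 S 1).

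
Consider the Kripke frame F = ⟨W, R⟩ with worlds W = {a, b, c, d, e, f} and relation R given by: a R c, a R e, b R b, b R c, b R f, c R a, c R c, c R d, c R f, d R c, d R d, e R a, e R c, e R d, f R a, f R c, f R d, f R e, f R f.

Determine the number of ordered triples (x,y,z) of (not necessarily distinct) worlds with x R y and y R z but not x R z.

16

Enumerating: (a,c,a), (a,c,d), (a,c,f), (a,e,a), (a,e,d), (b,c,a), (b,c,d), (b,f,a), (b,f,d), (b,f,e), (c,a,e), (c,f,e), (d,c,a), (d,c,f), (e,a,e), (e,c,f).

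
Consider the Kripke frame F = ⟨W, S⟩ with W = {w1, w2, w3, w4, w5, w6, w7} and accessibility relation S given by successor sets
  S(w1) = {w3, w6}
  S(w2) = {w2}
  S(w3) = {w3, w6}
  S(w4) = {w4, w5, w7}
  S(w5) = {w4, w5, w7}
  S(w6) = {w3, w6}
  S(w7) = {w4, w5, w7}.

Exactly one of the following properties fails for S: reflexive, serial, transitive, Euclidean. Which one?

Reflexive: no — w1 is not related to itself.
Serial: yes — every world has a successor (e.g. w1 S w3).
Transitive: yes — every two-step S-path is closed by a direct edge.
Euclidean: yes — any two successors of a common world are S-related.
Only reflexive fails.

reflexive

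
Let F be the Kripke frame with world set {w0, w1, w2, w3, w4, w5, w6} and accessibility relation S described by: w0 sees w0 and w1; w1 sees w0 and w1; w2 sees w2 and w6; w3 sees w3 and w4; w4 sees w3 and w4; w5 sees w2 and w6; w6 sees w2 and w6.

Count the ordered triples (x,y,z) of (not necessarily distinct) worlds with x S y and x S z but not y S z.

0

S is Euclidean; there are no such tuples.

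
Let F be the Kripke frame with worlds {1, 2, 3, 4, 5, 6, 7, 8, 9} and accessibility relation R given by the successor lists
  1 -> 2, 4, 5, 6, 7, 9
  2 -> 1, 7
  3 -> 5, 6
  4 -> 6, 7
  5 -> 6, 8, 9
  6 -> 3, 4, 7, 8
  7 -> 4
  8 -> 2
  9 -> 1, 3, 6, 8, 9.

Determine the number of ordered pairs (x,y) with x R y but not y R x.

15

Enumerating: (1,4), (1,5), (1,6), (1,7), (2,7), (3,5), (5,6), (5,8), (5,9), (6,7), (6,8), (8,2), (9,3), (9,6), (9,8).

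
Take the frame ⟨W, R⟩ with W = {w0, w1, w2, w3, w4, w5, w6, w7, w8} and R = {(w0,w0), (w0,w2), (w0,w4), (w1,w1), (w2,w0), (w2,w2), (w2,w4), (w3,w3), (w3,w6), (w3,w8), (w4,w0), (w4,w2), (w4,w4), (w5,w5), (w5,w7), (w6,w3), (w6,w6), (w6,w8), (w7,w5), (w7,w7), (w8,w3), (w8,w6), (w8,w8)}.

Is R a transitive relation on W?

Yes

Transitive: yes — every two-step R-path is closed by a direct edge.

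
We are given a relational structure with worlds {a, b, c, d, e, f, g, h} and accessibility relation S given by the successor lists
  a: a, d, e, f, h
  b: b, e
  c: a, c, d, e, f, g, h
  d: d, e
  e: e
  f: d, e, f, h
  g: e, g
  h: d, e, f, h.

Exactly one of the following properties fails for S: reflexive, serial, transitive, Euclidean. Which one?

Reflexive: yes — every world is S-related to itself.
Serial: yes — every world has a successor (e.g. a S a).
Transitive: yes — every two-step S-path is closed by a direct edge.
Euclidean: no — a S d and a S f, but not d S f.
Only Euclidean fails.

Euclidean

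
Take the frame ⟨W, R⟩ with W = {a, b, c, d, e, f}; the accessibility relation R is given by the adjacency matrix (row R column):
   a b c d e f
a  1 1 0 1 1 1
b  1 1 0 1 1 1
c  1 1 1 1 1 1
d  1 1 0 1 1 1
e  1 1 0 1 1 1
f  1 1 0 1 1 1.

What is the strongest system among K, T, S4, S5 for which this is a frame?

Reflexive (axiom T): yes — every world is R-related to itself.
Transitive (axiom 4): yes — every two-step R-path is closed by a direct edge.
Euclidean (axiom 5): no — c R a and c R c, but not a R c.
So F validates K, T, S4; S5 would additionally require R to be Euclidean. The strongest is S4.

S4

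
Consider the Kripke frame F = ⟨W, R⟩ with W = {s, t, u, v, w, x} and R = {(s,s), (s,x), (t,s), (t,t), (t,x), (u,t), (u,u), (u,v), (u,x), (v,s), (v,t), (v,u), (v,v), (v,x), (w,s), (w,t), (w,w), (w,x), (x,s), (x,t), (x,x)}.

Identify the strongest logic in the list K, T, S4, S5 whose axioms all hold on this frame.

T

Reflexive (axiom T): yes — every world is R-related to itself.
Transitive (axiom 4): no — s R x and x R t, but not s R t.
Euclidean (axiom 5): no — u R t and u R v, but not t R v.
So F validates K, T; S4 would additionally require R to be transitive. The strongest is T.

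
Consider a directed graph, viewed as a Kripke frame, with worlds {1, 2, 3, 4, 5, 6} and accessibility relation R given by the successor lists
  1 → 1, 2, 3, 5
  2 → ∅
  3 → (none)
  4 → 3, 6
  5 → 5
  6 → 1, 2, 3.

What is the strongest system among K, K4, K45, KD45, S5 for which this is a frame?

Transitive (axiom 4): no — 4 R 6 and 6 R 1, but not 4 R 1.
Euclidean (axiom 5): no — 1 R 2 and 1 R 3, but not 2 R 3.
Serial (axiom D): no — 2 has no R-successor.
Reflexive (axiom T): no — 2 is not related to itself.
So F validates K; K4 would additionally require R to be transitive. The strongest is K.

K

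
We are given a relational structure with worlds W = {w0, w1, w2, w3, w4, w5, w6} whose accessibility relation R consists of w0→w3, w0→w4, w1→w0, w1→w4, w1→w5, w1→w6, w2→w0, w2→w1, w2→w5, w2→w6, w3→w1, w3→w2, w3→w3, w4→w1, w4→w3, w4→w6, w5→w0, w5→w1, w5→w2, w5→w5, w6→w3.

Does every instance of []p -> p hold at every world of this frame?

Axiom T corresponds to the accessibility relation being reflexive.
Reflexive: no — w0 is not related to itself.

No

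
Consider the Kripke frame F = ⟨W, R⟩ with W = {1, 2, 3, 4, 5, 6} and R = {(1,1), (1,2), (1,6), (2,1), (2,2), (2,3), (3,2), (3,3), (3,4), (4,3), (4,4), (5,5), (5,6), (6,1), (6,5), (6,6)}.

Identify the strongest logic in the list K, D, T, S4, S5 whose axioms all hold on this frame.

Serial (axiom D): yes — every world has a successor (e.g. 1 R 1).
Reflexive (axiom T): yes — every world is R-related to itself.
Transitive (axiom 4): no — 1 R 2 and 2 R 3, but not 1 R 3.
Euclidean (axiom 5): no — 1 R 2 and 1 R 6, but not 2 R 6.
So F validates K, D, T; S4 would additionally require R to be transitive. The strongest is T.

T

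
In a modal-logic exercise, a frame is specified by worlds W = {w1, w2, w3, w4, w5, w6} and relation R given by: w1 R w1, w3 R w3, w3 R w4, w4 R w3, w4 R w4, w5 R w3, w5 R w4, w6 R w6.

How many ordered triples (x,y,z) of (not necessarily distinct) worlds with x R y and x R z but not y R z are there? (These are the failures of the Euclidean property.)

R is Euclidean; there are no such tuples.

0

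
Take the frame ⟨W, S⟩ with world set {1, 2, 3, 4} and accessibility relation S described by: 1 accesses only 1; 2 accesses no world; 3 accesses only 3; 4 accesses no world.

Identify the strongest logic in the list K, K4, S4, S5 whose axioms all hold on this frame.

K4

Transitive (axiom 4): yes — every two-step S-path is closed by a direct edge.
Reflexive (axiom T): no — 2 is not related to itself.
Euclidean (axiom 5): yes — any two successors of a common world are S-related.
So F validates K, K4; S4 would additionally require S to be reflexive. The strongest is K4.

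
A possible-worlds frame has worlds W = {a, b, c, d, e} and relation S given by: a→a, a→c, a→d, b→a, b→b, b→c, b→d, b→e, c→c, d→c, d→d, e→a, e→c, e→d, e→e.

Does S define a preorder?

Reflexive: yes — every world is S-related to itself.
Transitive: yes — every two-step S-path is closed by a direct edge.
So S is a preorder.

Yes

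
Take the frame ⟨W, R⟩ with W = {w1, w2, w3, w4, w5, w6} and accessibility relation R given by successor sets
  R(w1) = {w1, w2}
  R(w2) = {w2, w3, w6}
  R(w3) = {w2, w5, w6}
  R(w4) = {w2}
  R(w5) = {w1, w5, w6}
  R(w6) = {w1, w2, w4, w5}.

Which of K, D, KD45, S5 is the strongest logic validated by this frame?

D

Serial (axiom D): yes — every world has a successor (e.g. w1 R w1).
Transitive (axiom 4): no — w1 R w2 and w2 R w3, but not w1 R w3.
Euclidean (axiom 5): no — w2 R w6 and w2 R w3, but not w6 R w3.
Reflexive (axiom T): no — w3 is not related to itself.
So F validates K, D; KD45 would additionally require R to be Euclidean and transitive. The strongest is D.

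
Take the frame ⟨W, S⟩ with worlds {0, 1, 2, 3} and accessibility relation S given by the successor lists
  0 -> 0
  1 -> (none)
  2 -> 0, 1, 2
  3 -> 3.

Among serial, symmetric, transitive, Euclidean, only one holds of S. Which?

transitive

Serial: no — 1 has no S-successor.
Symmetric: no — 2 S 0 but not 0 S 2.
Transitive: yes — every two-step S-path is closed by a direct edge.
Euclidean: no — 2 S 0 and 2 S 1, but not 0 S 1.
Only transitive holds.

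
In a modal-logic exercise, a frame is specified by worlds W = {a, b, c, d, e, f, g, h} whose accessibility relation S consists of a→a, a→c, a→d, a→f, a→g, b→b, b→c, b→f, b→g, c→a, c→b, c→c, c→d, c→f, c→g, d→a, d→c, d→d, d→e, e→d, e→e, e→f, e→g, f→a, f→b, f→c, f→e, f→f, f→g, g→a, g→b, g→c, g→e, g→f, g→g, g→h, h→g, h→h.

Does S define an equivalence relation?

No

Reflexive: yes — every world is S-related to itself.
Symmetric: yes — every pair in S has its reverse in S.
Transitive: no — a S c and c S b, but not a S b.
So S is not an equivalence relation.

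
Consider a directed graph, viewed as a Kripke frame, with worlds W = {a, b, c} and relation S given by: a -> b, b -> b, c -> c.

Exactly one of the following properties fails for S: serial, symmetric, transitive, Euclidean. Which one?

symmetric

Serial: yes — every world has a successor (e.g. a S b).
Symmetric: no — a S b but not b S a.
Transitive: yes — every two-step S-path is closed by a direct edge.
Euclidean: yes — any two successors of a common world are S-related.
Only symmetric fails.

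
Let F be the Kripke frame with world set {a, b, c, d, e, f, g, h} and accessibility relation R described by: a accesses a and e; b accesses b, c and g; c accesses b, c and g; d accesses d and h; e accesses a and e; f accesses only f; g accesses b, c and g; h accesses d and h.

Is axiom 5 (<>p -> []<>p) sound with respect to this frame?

Axiom 5 corresponds to the accessibility relation being Euclidean.
Euclidean: yes — any two successors of a common world are R-related.

Yes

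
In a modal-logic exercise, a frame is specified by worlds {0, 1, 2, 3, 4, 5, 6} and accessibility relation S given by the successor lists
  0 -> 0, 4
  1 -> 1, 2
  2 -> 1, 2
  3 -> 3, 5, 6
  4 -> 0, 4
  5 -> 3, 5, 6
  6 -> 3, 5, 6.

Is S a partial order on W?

No

Reflexive: yes — every world is S-related to itself.
Transitive: yes — every two-step S-path is closed by a direct edge.
Antisymmetric: no — 0 S 4 and 4 S 0 with 0 ≠ 4.
So S is not a partial order.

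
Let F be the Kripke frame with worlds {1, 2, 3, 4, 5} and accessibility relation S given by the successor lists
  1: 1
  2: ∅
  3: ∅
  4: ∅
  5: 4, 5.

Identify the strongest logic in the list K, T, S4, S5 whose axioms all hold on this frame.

Reflexive (axiom T): no — 2 is not related to itself.
Transitive (axiom 4): yes — every two-step S-path is closed by a direct edge.
Euclidean (axiom 5): no — 5 S 4 and 5 S 4, but not 4 S 4.
So F validates K; T would additionally require S to be reflexive. The strongest is K.

K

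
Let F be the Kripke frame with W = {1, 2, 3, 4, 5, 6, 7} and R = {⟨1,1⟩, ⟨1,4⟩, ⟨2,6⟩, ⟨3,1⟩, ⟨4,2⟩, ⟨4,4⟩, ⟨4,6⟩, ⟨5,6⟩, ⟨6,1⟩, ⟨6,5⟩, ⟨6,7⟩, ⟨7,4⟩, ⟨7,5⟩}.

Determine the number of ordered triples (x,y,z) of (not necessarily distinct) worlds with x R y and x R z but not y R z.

18

Enumerating: (1,4,1), (2,6,6), (4,2,2), (4,2,4), (4,6,2), (4,6,4), (4,6,6), (5,6,6), (6,1,5), (6,1,7), (6,5,1), (6,5,5), (6,5,7), (6,7,1), (6,7,7), (7,4,5), (7,5,4), (7,5,5).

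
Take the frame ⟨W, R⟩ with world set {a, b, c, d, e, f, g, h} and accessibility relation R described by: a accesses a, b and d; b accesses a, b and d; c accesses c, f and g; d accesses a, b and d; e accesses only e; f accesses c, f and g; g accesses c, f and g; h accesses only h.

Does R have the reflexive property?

Reflexive: yes — every world is R-related to itself.

Yes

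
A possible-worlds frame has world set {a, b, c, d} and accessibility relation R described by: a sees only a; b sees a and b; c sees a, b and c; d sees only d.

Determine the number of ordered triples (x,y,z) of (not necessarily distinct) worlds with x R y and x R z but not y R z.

Enumerating: (b,a,b), (c,a,b), (c,a,c), (c,b,c).

4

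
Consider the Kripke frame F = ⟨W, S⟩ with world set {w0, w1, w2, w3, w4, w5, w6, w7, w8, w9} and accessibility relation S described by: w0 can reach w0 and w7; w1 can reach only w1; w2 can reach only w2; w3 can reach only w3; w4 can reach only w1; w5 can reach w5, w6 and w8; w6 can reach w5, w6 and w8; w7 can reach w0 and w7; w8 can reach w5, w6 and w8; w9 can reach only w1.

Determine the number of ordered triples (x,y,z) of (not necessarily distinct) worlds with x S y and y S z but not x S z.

0

S is transitive; there are no such tuples.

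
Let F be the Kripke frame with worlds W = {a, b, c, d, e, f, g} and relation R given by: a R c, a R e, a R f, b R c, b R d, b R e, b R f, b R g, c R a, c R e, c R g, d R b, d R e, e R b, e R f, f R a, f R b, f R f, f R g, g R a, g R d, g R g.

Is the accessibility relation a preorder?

Reflexive: no — a is not related to itself.
Transitive: no — a R c and c R g, but not a R g.
So R is not a preorder.

No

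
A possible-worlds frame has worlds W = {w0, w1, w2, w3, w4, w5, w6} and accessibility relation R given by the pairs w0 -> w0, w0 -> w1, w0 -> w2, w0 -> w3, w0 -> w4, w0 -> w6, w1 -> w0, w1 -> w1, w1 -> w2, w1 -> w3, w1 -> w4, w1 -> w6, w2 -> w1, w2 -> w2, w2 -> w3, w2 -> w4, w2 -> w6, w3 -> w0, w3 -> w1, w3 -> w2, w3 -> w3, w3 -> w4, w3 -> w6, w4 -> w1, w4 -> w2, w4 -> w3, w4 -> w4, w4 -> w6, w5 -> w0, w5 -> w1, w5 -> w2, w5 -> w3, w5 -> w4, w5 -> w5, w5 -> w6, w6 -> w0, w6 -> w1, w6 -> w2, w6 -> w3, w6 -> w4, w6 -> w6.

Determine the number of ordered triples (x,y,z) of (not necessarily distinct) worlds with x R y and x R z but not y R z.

Enumerating: (w0,w2,w0), (w0,w4,w0), (w1,w2,w0), (w1,w4,w0), (w3,w2,w0), (w3,w4,w0), (w5,w0,w5), (w5,w1,w5), (w5,w2,w0), (w5,w2,w5), (w5,w3,w5), (w5,w4,w0), (w5,w4,w5), (w5,w6,w5), (w6,w2,w0), (w6,w4,w0).

16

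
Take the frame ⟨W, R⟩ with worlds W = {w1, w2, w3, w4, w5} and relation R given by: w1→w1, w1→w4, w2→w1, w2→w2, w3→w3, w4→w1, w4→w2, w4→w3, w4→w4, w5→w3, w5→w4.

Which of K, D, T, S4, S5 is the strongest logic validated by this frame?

Serial (axiom D): yes — every world has a successor (e.g. w1 R w1).
Reflexive (axiom T): no — w5 is not related to itself.
Transitive (axiom 4): no — w1 R w4 and w4 R w2, but not w1 R w2.
Euclidean (axiom 5): no — w4 R w1 and w4 R w2, but not w1 R w2.
So F validates K, D; T would additionally require R to be reflexive. The strongest is D.

D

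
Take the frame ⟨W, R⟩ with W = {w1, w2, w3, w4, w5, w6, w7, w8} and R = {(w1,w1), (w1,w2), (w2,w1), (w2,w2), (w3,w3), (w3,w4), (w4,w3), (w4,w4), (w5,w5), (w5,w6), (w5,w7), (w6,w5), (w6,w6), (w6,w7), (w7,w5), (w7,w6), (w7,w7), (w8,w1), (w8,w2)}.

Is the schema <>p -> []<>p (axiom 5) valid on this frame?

Yes

By correspondence theory, 5 is valid on a frame iff R is Euclidean.
Euclidean: yes — any two successors of a common world are R-related.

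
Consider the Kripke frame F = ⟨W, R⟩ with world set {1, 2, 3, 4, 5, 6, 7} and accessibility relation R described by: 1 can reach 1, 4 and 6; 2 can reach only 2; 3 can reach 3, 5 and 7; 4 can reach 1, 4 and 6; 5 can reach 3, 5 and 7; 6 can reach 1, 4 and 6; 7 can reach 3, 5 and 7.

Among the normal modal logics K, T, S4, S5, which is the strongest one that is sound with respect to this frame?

Reflexive (axiom T): yes — every world is R-related to itself.
Transitive (axiom 4): yes — every two-step R-path is closed by a direct edge.
Euclidean (axiom 5): yes — any two successors of a common world are R-related.
So F validates K, T, S4, S5. The strongest is S5.

S5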